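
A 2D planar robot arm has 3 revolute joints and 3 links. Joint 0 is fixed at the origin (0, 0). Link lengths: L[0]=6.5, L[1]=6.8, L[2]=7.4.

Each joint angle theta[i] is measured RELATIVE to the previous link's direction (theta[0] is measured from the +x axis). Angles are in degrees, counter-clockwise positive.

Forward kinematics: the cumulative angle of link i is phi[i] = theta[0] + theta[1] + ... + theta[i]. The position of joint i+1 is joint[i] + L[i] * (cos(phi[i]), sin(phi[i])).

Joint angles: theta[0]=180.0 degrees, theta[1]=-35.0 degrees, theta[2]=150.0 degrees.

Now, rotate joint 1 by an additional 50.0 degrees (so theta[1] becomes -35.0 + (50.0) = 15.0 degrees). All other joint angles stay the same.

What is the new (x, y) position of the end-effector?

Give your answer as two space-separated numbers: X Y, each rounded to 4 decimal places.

Answer: -5.9204 -3.6752

Derivation:
joint[0] = (0.0000, 0.0000)  (base)
link 0: phi[0] = 180 = 180 deg
  cos(180 deg) = -1.0000, sin(180 deg) = 0.0000
  joint[1] = (0.0000, 0.0000) + 6.5 * (-1.0000, 0.0000) = (0.0000 + -6.5000, 0.0000 + 0.0000) = (-6.5000, 0.0000)
link 1: phi[1] = 180 + 15 = 195 deg
  cos(195 deg) = -0.9659, sin(195 deg) = -0.2588
  joint[2] = (-6.5000, 0.0000) + 6.8 * (-0.9659, -0.2588) = (-6.5000 + -6.5683, 0.0000 + -1.7600) = (-13.0683, -1.7600)
link 2: phi[2] = 180 + 15 + 150 = 345 deg
  cos(345 deg) = 0.9659, sin(345 deg) = -0.2588
  joint[3] = (-13.0683, -1.7600) + 7.4 * (0.9659, -0.2588) = (-13.0683 + 7.1479, -1.7600 + -1.9153) = (-5.9204, -3.6752)
End effector: (-5.9204, -3.6752)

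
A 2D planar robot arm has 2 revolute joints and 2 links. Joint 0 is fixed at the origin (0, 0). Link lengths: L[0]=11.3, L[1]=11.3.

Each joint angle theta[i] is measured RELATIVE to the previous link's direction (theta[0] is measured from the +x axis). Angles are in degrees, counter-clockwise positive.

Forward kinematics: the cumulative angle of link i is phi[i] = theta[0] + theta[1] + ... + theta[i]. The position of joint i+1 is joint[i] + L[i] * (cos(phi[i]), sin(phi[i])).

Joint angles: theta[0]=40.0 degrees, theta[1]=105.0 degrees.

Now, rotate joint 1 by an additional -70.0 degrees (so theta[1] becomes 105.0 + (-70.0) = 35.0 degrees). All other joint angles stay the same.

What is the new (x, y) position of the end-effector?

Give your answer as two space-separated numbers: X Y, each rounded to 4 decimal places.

Answer: 11.5810 18.1785

Derivation:
joint[0] = (0.0000, 0.0000)  (base)
link 0: phi[0] = 40 = 40 deg
  cos(40 deg) = 0.7660, sin(40 deg) = 0.6428
  joint[1] = (0.0000, 0.0000) + 11.3 * (0.7660, 0.6428) = (0.0000 + 8.6563, 0.0000 + 7.2635) = (8.6563, 7.2635)
link 1: phi[1] = 40 + 35 = 75 deg
  cos(75 deg) = 0.2588, sin(75 deg) = 0.9659
  joint[2] = (8.6563, 7.2635) + 11.3 * (0.2588, 0.9659) = (8.6563 + 2.9247, 7.2635 + 10.9150) = (11.5810, 18.1785)
End effector: (11.5810, 18.1785)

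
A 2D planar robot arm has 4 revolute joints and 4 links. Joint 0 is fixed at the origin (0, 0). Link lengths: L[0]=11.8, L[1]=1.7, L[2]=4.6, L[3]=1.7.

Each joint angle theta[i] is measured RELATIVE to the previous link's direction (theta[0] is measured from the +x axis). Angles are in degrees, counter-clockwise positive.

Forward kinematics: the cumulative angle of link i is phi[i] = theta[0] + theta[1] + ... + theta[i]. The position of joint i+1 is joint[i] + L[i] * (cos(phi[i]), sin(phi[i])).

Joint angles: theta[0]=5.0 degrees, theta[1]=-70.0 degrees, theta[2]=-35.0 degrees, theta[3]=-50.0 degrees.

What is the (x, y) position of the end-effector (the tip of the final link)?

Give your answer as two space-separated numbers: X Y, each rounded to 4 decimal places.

Answer: 10.2025 -5.8924

Derivation:
joint[0] = (0.0000, 0.0000)  (base)
link 0: phi[0] = 5 = 5 deg
  cos(5 deg) = 0.9962, sin(5 deg) = 0.0872
  joint[1] = (0.0000, 0.0000) + 11.8 * (0.9962, 0.0872) = (0.0000 + 11.7551, 0.0000 + 1.0284) = (11.7551, 1.0284)
link 1: phi[1] = 5 + -70 = -65 deg
  cos(-65 deg) = 0.4226, sin(-65 deg) = -0.9063
  joint[2] = (11.7551, 1.0284) + 1.7 * (0.4226, -0.9063) = (11.7551 + 0.7185, 1.0284 + -1.5407) = (12.4735, -0.5123)
link 2: phi[2] = 5 + -70 + -35 = -100 deg
  cos(-100 deg) = -0.1736, sin(-100 deg) = -0.9848
  joint[3] = (12.4735, -0.5123) + 4.6 * (-0.1736, -0.9848) = (12.4735 + -0.7988, -0.5123 + -4.5301) = (11.6748, -5.0424)
link 3: phi[3] = 5 + -70 + -35 + -50 = -150 deg
  cos(-150 deg) = -0.8660, sin(-150 deg) = -0.5000
  joint[4] = (11.6748, -5.0424) + 1.7 * (-0.8660, -0.5000) = (11.6748 + -1.4722, -5.0424 + -0.8500) = (10.2025, -5.8924)
End effector: (10.2025, -5.8924)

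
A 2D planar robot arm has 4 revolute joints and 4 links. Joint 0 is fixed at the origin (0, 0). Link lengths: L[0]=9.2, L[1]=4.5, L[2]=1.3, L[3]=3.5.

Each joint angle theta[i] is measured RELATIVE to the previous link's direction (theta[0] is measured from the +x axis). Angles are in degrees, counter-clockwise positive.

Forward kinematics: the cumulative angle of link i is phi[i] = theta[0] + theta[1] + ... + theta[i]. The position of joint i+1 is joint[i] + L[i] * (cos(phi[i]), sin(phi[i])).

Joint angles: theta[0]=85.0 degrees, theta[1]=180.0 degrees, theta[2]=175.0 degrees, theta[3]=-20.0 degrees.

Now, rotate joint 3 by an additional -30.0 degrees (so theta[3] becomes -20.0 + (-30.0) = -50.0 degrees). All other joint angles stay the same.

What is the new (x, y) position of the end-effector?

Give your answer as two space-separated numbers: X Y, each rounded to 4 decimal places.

joint[0] = (0.0000, 0.0000)  (base)
link 0: phi[0] = 85 = 85 deg
  cos(85 deg) = 0.0872, sin(85 deg) = 0.9962
  joint[1] = (0.0000, 0.0000) + 9.2 * (0.0872, 0.9962) = (0.0000 + 0.8018, 0.0000 + 9.1650) = (0.8018, 9.1650)
link 1: phi[1] = 85 + 180 = 265 deg
  cos(265 deg) = -0.0872, sin(265 deg) = -0.9962
  joint[2] = (0.8018, 9.1650) + 4.5 * (-0.0872, -0.9962) = (0.8018 + -0.3922, 9.1650 + -4.4829) = (0.4096, 4.6821)
link 2: phi[2] = 85 + 180 + 175 = 440 deg
  cos(440 deg) = 0.1736, sin(440 deg) = 0.9848
  joint[3] = (0.4096, 4.6821) + 1.3 * (0.1736, 0.9848) = (0.4096 + 0.2257, 4.6821 + 1.2803) = (0.6354, 5.9624)
link 3: phi[3] = 85 + 180 + 175 + -50 = 390 deg
  cos(390 deg) = 0.8660, sin(390 deg) = 0.5000
  joint[4] = (0.6354, 5.9624) + 3.5 * (0.8660, 0.5000) = (0.6354 + 3.0311, 5.9624 + 1.7500) = (3.6665, 7.7124)
End effector: (3.6665, 7.7124)

Answer: 3.6665 7.7124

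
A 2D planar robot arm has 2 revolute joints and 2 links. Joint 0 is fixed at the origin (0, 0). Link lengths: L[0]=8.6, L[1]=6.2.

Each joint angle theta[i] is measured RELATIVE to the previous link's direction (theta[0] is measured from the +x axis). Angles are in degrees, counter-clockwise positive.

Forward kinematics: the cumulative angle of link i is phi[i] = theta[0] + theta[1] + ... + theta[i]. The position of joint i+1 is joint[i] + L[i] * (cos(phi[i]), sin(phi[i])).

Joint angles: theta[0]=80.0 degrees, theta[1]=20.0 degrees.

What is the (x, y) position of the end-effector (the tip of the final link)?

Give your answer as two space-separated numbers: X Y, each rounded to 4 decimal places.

joint[0] = (0.0000, 0.0000)  (base)
link 0: phi[0] = 80 = 80 deg
  cos(80 deg) = 0.1736, sin(80 deg) = 0.9848
  joint[1] = (0.0000, 0.0000) + 8.6 * (0.1736, 0.9848) = (0.0000 + 1.4934, 0.0000 + 8.4693) = (1.4934, 8.4693)
link 1: phi[1] = 80 + 20 = 100 deg
  cos(100 deg) = -0.1736, sin(100 deg) = 0.9848
  joint[2] = (1.4934, 8.4693) + 6.2 * (-0.1736, 0.9848) = (1.4934 + -1.0766, 8.4693 + 6.1058) = (0.4168, 14.5752)
End effector: (0.4168, 14.5752)

Answer: 0.4168 14.5752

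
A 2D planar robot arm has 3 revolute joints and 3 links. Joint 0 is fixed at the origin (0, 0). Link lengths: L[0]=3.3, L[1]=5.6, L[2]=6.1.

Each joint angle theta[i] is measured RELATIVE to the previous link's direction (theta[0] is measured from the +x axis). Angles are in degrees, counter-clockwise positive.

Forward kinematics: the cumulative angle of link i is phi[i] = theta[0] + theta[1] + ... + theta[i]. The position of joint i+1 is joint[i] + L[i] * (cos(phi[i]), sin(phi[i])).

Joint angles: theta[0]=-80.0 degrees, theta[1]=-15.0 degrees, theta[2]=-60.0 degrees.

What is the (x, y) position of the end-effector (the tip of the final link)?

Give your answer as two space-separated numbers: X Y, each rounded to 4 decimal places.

Answer: -5.4435 -11.4065

Derivation:
joint[0] = (0.0000, 0.0000)  (base)
link 0: phi[0] = -80 = -80 deg
  cos(-80 deg) = 0.1736, sin(-80 deg) = -0.9848
  joint[1] = (0.0000, 0.0000) + 3.3 * (0.1736, -0.9848) = (0.0000 + 0.5730, 0.0000 + -3.2499) = (0.5730, -3.2499)
link 1: phi[1] = -80 + -15 = -95 deg
  cos(-95 deg) = -0.0872, sin(-95 deg) = -0.9962
  joint[2] = (0.5730, -3.2499) + 5.6 * (-0.0872, -0.9962) = (0.5730 + -0.4881, -3.2499 + -5.5787) = (0.0850, -8.8286)
link 2: phi[2] = -80 + -15 + -60 = -155 deg
  cos(-155 deg) = -0.9063, sin(-155 deg) = -0.4226
  joint[3] = (0.0850, -8.8286) + 6.1 * (-0.9063, -0.4226) = (0.0850 + -5.5285, -8.8286 + -2.5780) = (-5.4435, -11.4065)
End effector: (-5.4435, -11.4065)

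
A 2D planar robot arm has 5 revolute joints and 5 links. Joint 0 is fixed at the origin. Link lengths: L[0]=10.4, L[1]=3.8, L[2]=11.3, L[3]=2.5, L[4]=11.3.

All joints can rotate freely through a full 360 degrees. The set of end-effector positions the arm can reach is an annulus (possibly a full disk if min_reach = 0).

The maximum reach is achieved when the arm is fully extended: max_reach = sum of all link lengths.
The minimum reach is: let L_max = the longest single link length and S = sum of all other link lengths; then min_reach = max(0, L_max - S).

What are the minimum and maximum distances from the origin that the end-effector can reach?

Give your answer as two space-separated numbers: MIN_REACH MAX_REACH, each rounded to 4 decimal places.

Answer: 0.0000 39.3000

Derivation:
Link lengths: [10.4, 3.8, 11.3, 2.5, 11.3]
max_reach = 10.4 + 3.8 + 11.3 + 2.5 + 11.3 = 39.3
L_max = max([10.4, 3.8, 11.3, 2.5, 11.3]) = 11.3
S (sum of others) = 39.3 - 11.3 = 28
min_reach = max(0, 11.3 - 28) = max(0, -16.7) = 0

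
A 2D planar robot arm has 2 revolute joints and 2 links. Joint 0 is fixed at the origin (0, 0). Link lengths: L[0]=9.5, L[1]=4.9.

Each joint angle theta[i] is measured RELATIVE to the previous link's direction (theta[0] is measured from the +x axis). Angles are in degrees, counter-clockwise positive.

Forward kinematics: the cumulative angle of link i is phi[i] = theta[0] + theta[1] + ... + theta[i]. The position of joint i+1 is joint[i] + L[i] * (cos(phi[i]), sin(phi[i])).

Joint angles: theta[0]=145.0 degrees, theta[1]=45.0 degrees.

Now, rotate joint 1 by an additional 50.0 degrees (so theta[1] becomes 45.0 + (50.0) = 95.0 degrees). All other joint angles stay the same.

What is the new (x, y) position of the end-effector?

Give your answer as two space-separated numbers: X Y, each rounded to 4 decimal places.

joint[0] = (0.0000, 0.0000)  (base)
link 0: phi[0] = 145 = 145 deg
  cos(145 deg) = -0.8192, sin(145 deg) = 0.5736
  joint[1] = (0.0000, 0.0000) + 9.5 * (-0.8192, 0.5736) = (0.0000 + -7.7819, 0.0000 + 5.4490) = (-7.7819, 5.4490)
link 1: phi[1] = 145 + 95 = 240 deg
  cos(240 deg) = -0.5000, sin(240 deg) = -0.8660
  joint[2] = (-7.7819, 5.4490) + 4.9 * (-0.5000, -0.8660) = (-7.7819 + -2.4500, 5.4490 + -4.2435) = (-10.2319, 1.2055)
End effector: (-10.2319, 1.2055)

Answer: -10.2319 1.2055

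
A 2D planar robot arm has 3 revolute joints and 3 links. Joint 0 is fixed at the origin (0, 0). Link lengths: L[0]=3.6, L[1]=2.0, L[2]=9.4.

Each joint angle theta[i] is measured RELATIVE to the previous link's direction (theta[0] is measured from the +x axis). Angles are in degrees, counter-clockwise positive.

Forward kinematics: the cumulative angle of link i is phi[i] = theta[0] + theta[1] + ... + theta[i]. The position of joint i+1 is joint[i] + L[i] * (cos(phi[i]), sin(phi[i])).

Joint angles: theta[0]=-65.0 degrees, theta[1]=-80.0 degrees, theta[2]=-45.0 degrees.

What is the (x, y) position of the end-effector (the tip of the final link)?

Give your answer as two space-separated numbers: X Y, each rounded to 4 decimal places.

joint[0] = (0.0000, 0.0000)  (base)
link 0: phi[0] = -65 = -65 deg
  cos(-65 deg) = 0.4226, sin(-65 deg) = -0.9063
  joint[1] = (0.0000, 0.0000) + 3.6 * (0.4226, -0.9063) = (0.0000 + 1.5214, 0.0000 + -3.2627) = (1.5214, -3.2627)
link 1: phi[1] = -65 + -80 = -145 deg
  cos(-145 deg) = -0.8192, sin(-145 deg) = -0.5736
  joint[2] = (1.5214, -3.2627) + 2 * (-0.8192, -0.5736) = (1.5214 + -1.6383, -3.2627 + -1.1472) = (-0.1169, -4.4099)
link 2: phi[2] = -65 + -80 + -45 = -190 deg
  cos(-190 deg) = -0.9848, sin(-190 deg) = 0.1736
  joint[3] = (-0.1169, -4.4099) + 9.4 * (-0.9848, 0.1736) = (-0.1169 + -9.2572, -4.4099 + 1.6323) = (-9.3741, -2.7776)
End effector: (-9.3741, -2.7776)

Answer: -9.3741 -2.7776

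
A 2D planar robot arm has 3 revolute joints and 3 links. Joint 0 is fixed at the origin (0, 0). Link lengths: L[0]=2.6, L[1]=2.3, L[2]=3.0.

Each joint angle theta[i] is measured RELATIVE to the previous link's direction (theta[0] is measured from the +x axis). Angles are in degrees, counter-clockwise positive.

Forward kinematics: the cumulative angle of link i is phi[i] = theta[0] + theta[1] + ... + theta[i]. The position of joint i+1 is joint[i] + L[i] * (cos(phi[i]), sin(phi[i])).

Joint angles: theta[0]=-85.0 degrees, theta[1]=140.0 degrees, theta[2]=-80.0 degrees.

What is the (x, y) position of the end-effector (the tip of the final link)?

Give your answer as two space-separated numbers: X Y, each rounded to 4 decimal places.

joint[0] = (0.0000, 0.0000)  (base)
link 0: phi[0] = -85 = -85 deg
  cos(-85 deg) = 0.0872, sin(-85 deg) = -0.9962
  joint[1] = (0.0000, 0.0000) + 2.6 * (0.0872, -0.9962) = (0.0000 + 0.2266, 0.0000 + -2.5901) = (0.2266, -2.5901)
link 1: phi[1] = -85 + 140 = 55 deg
  cos(55 deg) = 0.5736, sin(55 deg) = 0.8192
  joint[2] = (0.2266, -2.5901) + 2.3 * (0.5736, 0.8192) = (0.2266 + 1.3192, -2.5901 + 1.8840) = (1.5458, -0.7061)
link 2: phi[2] = -85 + 140 + -80 = -25 deg
  cos(-25 deg) = 0.9063, sin(-25 deg) = -0.4226
  joint[3] = (1.5458, -0.7061) + 3 * (0.9063, -0.4226) = (1.5458 + 2.7189, -0.7061 + -1.2679) = (4.2648, -1.9739)
End effector: (4.2648, -1.9739)

Answer: 4.2648 -1.9739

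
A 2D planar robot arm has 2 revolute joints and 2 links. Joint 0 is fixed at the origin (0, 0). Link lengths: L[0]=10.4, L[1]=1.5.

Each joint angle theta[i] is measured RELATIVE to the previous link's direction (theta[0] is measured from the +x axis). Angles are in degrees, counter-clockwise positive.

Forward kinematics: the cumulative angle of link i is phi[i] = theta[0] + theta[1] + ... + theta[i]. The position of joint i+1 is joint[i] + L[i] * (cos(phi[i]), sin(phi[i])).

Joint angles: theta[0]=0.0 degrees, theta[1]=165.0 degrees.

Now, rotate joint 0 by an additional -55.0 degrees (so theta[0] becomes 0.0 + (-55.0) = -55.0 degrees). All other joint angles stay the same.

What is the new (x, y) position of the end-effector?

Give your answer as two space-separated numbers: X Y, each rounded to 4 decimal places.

joint[0] = (0.0000, 0.0000)  (base)
link 0: phi[0] = -55 = -55 deg
  cos(-55 deg) = 0.5736, sin(-55 deg) = -0.8192
  joint[1] = (0.0000, 0.0000) + 10.4 * (0.5736, -0.8192) = (0.0000 + 5.9652, 0.0000 + -8.5192) = (5.9652, -8.5192)
link 1: phi[1] = -55 + 165 = 110 deg
  cos(110 deg) = -0.3420, sin(110 deg) = 0.9397
  joint[2] = (5.9652, -8.5192) + 1.5 * (-0.3420, 0.9397) = (5.9652 + -0.5130, -8.5192 + 1.4095) = (5.4522, -7.1096)
End effector: (5.4522, -7.1096)

Answer: 5.4522 -7.1096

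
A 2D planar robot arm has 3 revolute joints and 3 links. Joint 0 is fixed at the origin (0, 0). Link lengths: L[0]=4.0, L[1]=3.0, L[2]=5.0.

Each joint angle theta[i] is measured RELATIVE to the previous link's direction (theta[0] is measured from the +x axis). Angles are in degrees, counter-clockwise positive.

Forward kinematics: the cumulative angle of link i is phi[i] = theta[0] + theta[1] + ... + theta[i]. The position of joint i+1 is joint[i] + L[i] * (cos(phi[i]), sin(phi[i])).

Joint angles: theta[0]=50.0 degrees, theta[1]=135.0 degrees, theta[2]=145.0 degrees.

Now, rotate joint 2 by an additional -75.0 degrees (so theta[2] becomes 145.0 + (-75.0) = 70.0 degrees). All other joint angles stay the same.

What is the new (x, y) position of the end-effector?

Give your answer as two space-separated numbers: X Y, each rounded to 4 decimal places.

joint[0] = (0.0000, 0.0000)  (base)
link 0: phi[0] = 50 = 50 deg
  cos(50 deg) = 0.6428, sin(50 deg) = 0.7660
  joint[1] = (0.0000, 0.0000) + 4 * (0.6428, 0.7660) = (0.0000 + 2.5712, 0.0000 + 3.0642) = (2.5712, 3.0642)
link 1: phi[1] = 50 + 135 = 185 deg
  cos(185 deg) = -0.9962, sin(185 deg) = -0.0872
  joint[2] = (2.5712, 3.0642) + 3 * (-0.9962, -0.0872) = (2.5712 + -2.9886, 3.0642 + -0.2615) = (-0.4174, 2.8027)
link 2: phi[2] = 50 + 135 + 70 = 255 deg
  cos(255 deg) = -0.2588, sin(255 deg) = -0.9659
  joint[3] = (-0.4174, 2.8027) + 5 * (-0.2588, -0.9659) = (-0.4174 + -1.2941, 2.8027 + -4.8296) = (-1.7115, -2.0269)
End effector: (-1.7115, -2.0269)

Answer: -1.7115 -2.0269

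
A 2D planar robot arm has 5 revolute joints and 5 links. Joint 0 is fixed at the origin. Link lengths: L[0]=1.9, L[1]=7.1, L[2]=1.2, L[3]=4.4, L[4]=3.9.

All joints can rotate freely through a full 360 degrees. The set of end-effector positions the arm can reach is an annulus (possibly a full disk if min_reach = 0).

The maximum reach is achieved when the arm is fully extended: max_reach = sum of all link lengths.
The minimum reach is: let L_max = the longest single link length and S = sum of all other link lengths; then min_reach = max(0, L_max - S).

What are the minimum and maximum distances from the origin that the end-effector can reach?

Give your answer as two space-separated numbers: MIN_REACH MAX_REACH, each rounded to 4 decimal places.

Link lengths: [1.9, 7.1, 1.2, 4.4, 3.9]
max_reach = 1.9 + 7.1 + 1.2 + 4.4 + 3.9 = 18.5
L_max = max([1.9, 7.1, 1.2, 4.4, 3.9]) = 7.1
S (sum of others) = 18.5 - 7.1 = 11.4
min_reach = max(0, 7.1 - 11.4) = max(0, -4.3) = 0

Answer: 0.0000 18.5000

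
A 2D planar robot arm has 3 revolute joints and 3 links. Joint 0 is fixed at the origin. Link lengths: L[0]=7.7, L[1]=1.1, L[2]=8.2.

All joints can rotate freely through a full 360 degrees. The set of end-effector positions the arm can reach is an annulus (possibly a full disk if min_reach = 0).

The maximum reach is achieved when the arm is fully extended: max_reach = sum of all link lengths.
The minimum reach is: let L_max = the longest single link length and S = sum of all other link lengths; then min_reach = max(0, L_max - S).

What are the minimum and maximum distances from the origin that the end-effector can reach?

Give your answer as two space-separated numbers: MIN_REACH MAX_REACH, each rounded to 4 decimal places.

Answer: 0.0000 17.0000

Derivation:
Link lengths: [7.7, 1.1, 8.2]
max_reach = 7.7 + 1.1 + 8.2 = 17
L_max = max([7.7, 1.1, 8.2]) = 8.2
S (sum of others) = 17 - 8.2 = 8.8
min_reach = max(0, 8.2 - 8.8) = max(0, -0.6) = 0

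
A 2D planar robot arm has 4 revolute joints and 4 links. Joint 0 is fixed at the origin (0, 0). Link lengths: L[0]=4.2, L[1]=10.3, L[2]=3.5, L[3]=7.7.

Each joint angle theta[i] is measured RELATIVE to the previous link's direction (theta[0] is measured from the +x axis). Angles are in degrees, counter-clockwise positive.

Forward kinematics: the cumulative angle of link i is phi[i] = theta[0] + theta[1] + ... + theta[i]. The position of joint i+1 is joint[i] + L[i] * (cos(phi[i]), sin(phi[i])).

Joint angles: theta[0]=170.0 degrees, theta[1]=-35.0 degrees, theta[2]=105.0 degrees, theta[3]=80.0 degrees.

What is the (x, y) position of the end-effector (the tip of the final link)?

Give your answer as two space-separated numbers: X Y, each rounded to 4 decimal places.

Answer: -7.2709 0.0320

Derivation:
joint[0] = (0.0000, 0.0000)  (base)
link 0: phi[0] = 170 = 170 deg
  cos(170 deg) = -0.9848, sin(170 deg) = 0.1736
  joint[1] = (0.0000, 0.0000) + 4.2 * (-0.9848, 0.1736) = (0.0000 + -4.1362, 0.0000 + 0.7293) = (-4.1362, 0.7293)
link 1: phi[1] = 170 + -35 = 135 deg
  cos(135 deg) = -0.7071, sin(135 deg) = 0.7071
  joint[2] = (-4.1362, 0.7293) + 10.3 * (-0.7071, 0.7071) = (-4.1362 + -7.2832, 0.7293 + 7.2832) = (-11.4194, 8.0125)
link 2: phi[2] = 170 + -35 + 105 = 240 deg
  cos(240 deg) = -0.5000, sin(240 deg) = -0.8660
  joint[3] = (-11.4194, 8.0125) + 3.5 * (-0.5000, -0.8660) = (-11.4194 + -1.7500, 8.0125 + -3.0311) = (-13.1694, 4.9814)
link 3: phi[3] = 170 + -35 + 105 + 80 = 320 deg
  cos(320 deg) = 0.7660, sin(320 deg) = -0.6428
  joint[4] = (-13.1694, 4.9814) + 7.7 * (0.7660, -0.6428) = (-13.1694 + 5.8985, 4.9814 + -4.9495) = (-7.2709, 0.0320)
End effector: (-7.2709, 0.0320)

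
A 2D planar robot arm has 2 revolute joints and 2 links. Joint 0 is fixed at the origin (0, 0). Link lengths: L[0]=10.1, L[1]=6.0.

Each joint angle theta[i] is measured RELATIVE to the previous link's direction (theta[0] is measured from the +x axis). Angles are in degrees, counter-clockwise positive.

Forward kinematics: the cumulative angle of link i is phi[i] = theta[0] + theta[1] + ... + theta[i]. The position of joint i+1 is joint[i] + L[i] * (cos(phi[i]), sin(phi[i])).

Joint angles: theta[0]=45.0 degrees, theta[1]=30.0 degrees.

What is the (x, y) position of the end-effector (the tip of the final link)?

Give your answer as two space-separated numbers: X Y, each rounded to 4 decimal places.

Answer: 8.6947 12.9373

Derivation:
joint[0] = (0.0000, 0.0000)  (base)
link 0: phi[0] = 45 = 45 deg
  cos(45 deg) = 0.7071, sin(45 deg) = 0.7071
  joint[1] = (0.0000, 0.0000) + 10.1 * (0.7071, 0.7071) = (0.0000 + 7.1418, 0.0000 + 7.1418) = (7.1418, 7.1418)
link 1: phi[1] = 45 + 30 = 75 deg
  cos(75 deg) = 0.2588, sin(75 deg) = 0.9659
  joint[2] = (7.1418, 7.1418) + 6 * (0.2588, 0.9659) = (7.1418 + 1.5529, 7.1418 + 5.7956) = (8.6947, 12.9373)
End effector: (8.6947, 12.9373)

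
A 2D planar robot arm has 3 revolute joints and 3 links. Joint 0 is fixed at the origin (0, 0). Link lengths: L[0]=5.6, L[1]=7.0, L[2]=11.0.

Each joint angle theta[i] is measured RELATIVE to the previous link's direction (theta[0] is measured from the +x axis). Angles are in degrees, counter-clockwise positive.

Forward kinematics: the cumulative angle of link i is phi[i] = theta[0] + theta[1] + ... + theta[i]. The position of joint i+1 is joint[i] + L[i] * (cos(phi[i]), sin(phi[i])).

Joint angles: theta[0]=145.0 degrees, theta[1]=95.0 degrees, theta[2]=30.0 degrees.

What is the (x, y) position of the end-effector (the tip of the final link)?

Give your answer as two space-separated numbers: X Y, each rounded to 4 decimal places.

Answer: -8.0873 -13.8501

Derivation:
joint[0] = (0.0000, 0.0000)  (base)
link 0: phi[0] = 145 = 145 deg
  cos(145 deg) = -0.8192, sin(145 deg) = 0.5736
  joint[1] = (0.0000, 0.0000) + 5.6 * (-0.8192, 0.5736) = (0.0000 + -4.5873, 0.0000 + 3.2120) = (-4.5873, 3.2120)
link 1: phi[1] = 145 + 95 = 240 deg
  cos(240 deg) = -0.5000, sin(240 deg) = -0.8660
  joint[2] = (-4.5873, 3.2120) + 7 * (-0.5000, -0.8660) = (-4.5873 + -3.5000, 3.2120 + -6.0622) = (-8.0873, -2.8501)
link 2: phi[2] = 145 + 95 + 30 = 270 deg
  cos(270 deg) = -0.0000, sin(270 deg) = -1.0000
  joint[3] = (-8.0873, -2.8501) + 11 * (-0.0000, -1.0000) = (-8.0873 + -0.0000, -2.8501 + -11.0000) = (-8.0873, -13.8501)
End effector: (-8.0873, -13.8501)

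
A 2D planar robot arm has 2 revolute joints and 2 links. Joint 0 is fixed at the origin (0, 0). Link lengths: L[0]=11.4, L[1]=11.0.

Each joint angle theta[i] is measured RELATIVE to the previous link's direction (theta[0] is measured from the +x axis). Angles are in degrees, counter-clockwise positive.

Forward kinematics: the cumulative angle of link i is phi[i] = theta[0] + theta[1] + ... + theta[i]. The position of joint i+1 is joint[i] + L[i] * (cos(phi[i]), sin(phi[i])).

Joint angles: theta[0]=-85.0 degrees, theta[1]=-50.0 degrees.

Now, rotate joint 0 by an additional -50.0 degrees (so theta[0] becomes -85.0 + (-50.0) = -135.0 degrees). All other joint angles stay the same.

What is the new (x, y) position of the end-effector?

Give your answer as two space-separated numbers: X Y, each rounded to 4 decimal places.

joint[0] = (0.0000, 0.0000)  (base)
link 0: phi[0] = -135 = -135 deg
  cos(-135 deg) = -0.7071, sin(-135 deg) = -0.7071
  joint[1] = (0.0000, 0.0000) + 11.4 * (-0.7071, -0.7071) = (0.0000 + -8.0610, 0.0000 + -8.0610) = (-8.0610, -8.0610)
link 1: phi[1] = -135 + -50 = -185 deg
  cos(-185 deg) = -0.9962, sin(-185 deg) = 0.0872
  joint[2] = (-8.0610, -8.0610) + 11 * (-0.9962, 0.0872) = (-8.0610 + -10.9581, -8.0610 + 0.9587) = (-19.0192, -7.1023)
End effector: (-19.0192, -7.1023)

Answer: -19.0192 -7.1023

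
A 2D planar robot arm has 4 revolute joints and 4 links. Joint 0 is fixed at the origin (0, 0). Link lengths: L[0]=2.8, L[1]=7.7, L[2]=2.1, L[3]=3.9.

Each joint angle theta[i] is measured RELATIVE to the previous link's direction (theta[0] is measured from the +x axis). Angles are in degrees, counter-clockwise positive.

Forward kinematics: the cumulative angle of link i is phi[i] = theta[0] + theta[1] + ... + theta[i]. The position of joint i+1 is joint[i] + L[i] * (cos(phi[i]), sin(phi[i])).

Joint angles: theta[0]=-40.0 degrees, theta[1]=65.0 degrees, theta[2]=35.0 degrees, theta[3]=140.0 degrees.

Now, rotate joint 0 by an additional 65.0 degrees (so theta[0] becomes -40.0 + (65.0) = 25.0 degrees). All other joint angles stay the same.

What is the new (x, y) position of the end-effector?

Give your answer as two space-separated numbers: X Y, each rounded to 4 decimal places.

joint[0] = (0.0000, 0.0000)  (base)
link 0: phi[0] = 25 = 25 deg
  cos(25 deg) = 0.9063, sin(25 deg) = 0.4226
  joint[1] = (0.0000, 0.0000) + 2.8 * (0.9063, 0.4226) = (0.0000 + 2.5377, 0.0000 + 1.1833) = (2.5377, 1.1833)
link 1: phi[1] = 25 + 65 = 90 deg
  cos(90 deg) = 0.0000, sin(90 deg) = 1.0000
  joint[2] = (2.5377, 1.1833) + 7.7 * (0.0000, 1.0000) = (2.5377 + 0.0000, 1.1833 + 7.7000) = (2.5377, 8.8833)
link 2: phi[2] = 25 + 65 + 35 = 125 deg
  cos(125 deg) = -0.5736, sin(125 deg) = 0.8192
  joint[3] = (2.5377, 8.8833) + 2.1 * (-0.5736, 0.8192) = (2.5377 + -1.2045, 8.8833 + 1.7202) = (1.3332, 10.6036)
link 3: phi[3] = 25 + 65 + 35 + 140 = 265 deg
  cos(265 deg) = -0.0872, sin(265 deg) = -0.9962
  joint[4] = (1.3332, 10.6036) + 3.9 * (-0.0872, -0.9962) = (1.3332 + -0.3399, 10.6036 + -3.8852) = (0.9932, 6.7184)
End effector: (0.9932, 6.7184)

Answer: 0.9932 6.7184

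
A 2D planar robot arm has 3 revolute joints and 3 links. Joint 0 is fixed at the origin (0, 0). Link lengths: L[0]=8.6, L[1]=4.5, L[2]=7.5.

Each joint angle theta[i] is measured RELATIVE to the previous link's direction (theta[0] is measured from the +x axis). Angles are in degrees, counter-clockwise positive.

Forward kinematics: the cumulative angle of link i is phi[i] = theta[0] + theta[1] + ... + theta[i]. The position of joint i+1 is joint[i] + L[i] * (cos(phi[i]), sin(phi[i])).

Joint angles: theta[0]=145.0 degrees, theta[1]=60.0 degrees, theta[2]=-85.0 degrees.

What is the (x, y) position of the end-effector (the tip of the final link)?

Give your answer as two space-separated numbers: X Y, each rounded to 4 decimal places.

Answer: -14.8731 9.5262

Derivation:
joint[0] = (0.0000, 0.0000)  (base)
link 0: phi[0] = 145 = 145 deg
  cos(145 deg) = -0.8192, sin(145 deg) = 0.5736
  joint[1] = (0.0000, 0.0000) + 8.6 * (-0.8192, 0.5736) = (0.0000 + -7.0447, 0.0000 + 4.9328) = (-7.0447, 4.9328)
link 1: phi[1] = 145 + 60 = 205 deg
  cos(205 deg) = -0.9063, sin(205 deg) = -0.4226
  joint[2] = (-7.0447, 4.9328) + 4.5 * (-0.9063, -0.4226) = (-7.0447 + -4.0784, 4.9328 + -1.9018) = (-11.1231, 3.0310)
link 2: phi[2] = 145 + 60 + -85 = 120 deg
  cos(120 deg) = -0.5000, sin(120 deg) = 0.8660
  joint[3] = (-11.1231, 3.0310) + 7.5 * (-0.5000, 0.8660) = (-11.1231 + -3.7500, 3.0310 + 6.4952) = (-14.8731, 9.5262)
End effector: (-14.8731, 9.5262)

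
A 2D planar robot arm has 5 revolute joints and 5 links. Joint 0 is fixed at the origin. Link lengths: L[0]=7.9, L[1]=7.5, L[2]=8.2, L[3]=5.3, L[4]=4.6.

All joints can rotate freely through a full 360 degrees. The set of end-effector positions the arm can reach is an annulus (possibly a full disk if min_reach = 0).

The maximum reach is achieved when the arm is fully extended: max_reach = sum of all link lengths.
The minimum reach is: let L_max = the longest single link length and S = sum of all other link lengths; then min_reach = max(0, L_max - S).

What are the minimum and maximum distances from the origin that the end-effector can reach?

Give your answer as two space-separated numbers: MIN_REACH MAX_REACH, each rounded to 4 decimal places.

Link lengths: [7.9, 7.5, 8.2, 5.3, 4.6]
max_reach = 7.9 + 7.5 + 8.2 + 5.3 + 4.6 = 33.5
L_max = max([7.9, 7.5, 8.2, 5.3, 4.6]) = 8.2
S (sum of others) = 33.5 - 8.2 = 25.3
min_reach = max(0, 8.2 - 25.3) = max(0, -17.1) = 0

Answer: 0.0000 33.5000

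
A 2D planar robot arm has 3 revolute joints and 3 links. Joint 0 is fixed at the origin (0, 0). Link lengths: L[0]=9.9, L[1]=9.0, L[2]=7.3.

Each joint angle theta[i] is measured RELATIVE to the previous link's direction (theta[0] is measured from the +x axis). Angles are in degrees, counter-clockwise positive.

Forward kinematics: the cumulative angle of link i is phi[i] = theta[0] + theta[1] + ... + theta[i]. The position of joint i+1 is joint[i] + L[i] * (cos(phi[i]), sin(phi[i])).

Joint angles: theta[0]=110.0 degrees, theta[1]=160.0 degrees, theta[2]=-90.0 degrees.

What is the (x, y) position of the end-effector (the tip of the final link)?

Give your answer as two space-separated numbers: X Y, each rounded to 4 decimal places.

joint[0] = (0.0000, 0.0000)  (base)
link 0: phi[0] = 110 = 110 deg
  cos(110 deg) = -0.3420, sin(110 deg) = 0.9397
  joint[1] = (0.0000, 0.0000) + 9.9 * (-0.3420, 0.9397) = (0.0000 + -3.3860, 0.0000 + 9.3030) = (-3.3860, 9.3030)
link 1: phi[1] = 110 + 160 = 270 deg
  cos(270 deg) = -0.0000, sin(270 deg) = -1.0000
  joint[2] = (-3.3860, 9.3030) + 9 * (-0.0000, -1.0000) = (-3.3860 + -0.0000, 9.3030 + -9.0000) = (-3.3860, 0.3030)
link 2: phi[2] = 110 + 160 + -90 = 180 deg
  cos(180 deg) = -1.0000, sin(180 deg) = 0.0000
  joint[3] = (-3.3860, 0.3030) + 7.3 * (-1.0000, 0.0000) = (-3.3860 + -7.3000, 0.3030 + 0.0000) = (-10.6860, 0.3030)
End effector: (-10.6860, 0.3030)

Answer: -10.6860 0.3030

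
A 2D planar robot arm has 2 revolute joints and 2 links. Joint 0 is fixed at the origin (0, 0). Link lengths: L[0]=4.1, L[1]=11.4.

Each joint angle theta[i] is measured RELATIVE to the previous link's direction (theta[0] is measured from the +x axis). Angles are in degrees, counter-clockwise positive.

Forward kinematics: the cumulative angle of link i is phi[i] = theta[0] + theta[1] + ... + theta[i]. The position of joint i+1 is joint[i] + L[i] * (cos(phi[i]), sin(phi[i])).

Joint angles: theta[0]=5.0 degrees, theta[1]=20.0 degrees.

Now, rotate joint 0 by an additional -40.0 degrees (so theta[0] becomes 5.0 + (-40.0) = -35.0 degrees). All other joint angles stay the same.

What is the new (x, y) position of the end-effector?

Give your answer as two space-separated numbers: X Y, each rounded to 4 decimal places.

joint[0] = (0.0000, 0.0000)  (base)
link 0: phi[0] = -35 = -35 deg
  cos(-35 deg) = 0.8192, sin(-35 deg) = -0.5736
  joint[1] = (0.0000, 0.0000) + 4.1 * (0.8192, -0.5736) = (0.0000 + 3.3585, 0.0000 + -2.3517) = (3.3585, -2.3517)
link 1: phi[1] = -35 + 20 = -15 deg
  cos(-15 deg) = 0.9659, sin(-15 deg) = -0.2588
  joint[2] = (3.3585, -2.3517) + 11.4 * (0.9659, -0.2588) = (3.3585 + 11.0116, -2.3517 + -2.9505) = (14.3701, -5.3022)
End effector: (14.3701, -5.3022)

Answer: 14.3701 -5.3022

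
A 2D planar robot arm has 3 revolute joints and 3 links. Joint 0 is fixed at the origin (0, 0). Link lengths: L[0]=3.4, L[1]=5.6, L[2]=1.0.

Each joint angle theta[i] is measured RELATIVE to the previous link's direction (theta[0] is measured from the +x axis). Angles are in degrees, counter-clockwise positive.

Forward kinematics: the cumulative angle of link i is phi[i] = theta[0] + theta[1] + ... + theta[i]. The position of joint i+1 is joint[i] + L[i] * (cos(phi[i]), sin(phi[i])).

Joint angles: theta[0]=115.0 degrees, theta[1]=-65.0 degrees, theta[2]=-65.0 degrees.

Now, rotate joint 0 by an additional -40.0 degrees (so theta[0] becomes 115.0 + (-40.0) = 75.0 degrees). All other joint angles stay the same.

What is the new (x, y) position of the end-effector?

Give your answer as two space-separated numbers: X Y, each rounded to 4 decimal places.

joint[0] = (0.0000, 0.0000)  (base)
link 0: phi[0] = 75 = 75 deg
  cos(75 deg) = 0.2588, sin(75 deg) = 0.9659
  joint[1] = (0.0000, 0.0000) + 3.4 * (0.2588, 0.9659) = (0.0000 + 0.8800, 0.0000 + 3.2841) = (0.8800, 3.2841)
link 1: phi[1] = 75 + -65 = 10 deg
  cos(10 deg) = 0.9848, sin(10 deg) = 0.1736
  joint[2] = (0.8800, 3.2841) + 5.6 * (0.9848, 0.1736) = (0.8800 + 5.5149, 3.2841 + 0.9724) = (6.3949, 4.2566)
link 2: phi[2] = 75 + -65 + -65 = -55 deg
  cos(-55 deg) = 0.5736, sin(-55 deg) = -0.8192
  joint[3] = (6.3949, 4.2566) + 1 * (0.5736, -0.8192) = (6.3949 + 0.5736, 4.2566 + -0.8192) = (6.9685, 3.4374)
End effector: (6.9685, 3.4374)

Answer: 6.9685 3.4374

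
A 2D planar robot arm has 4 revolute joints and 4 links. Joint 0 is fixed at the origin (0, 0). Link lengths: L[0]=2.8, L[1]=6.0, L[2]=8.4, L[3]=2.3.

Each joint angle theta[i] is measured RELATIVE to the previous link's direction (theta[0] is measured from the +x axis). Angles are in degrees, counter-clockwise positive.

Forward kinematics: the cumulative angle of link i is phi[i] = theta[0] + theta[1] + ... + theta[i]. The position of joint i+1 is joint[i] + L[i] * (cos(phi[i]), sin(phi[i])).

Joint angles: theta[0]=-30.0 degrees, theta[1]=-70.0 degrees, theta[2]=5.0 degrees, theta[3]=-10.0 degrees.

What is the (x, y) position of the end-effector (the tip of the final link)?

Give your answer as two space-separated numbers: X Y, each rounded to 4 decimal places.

joint[0] = (0.0000, 0.0000)  (base)
link 0: phi[0] = -30 = -30 deg
  cos(-30 deg) = 0.8660, sin(-30 deg) = -0.5000
  joint[1] = (0.0000, 0.0000) + 2.8 * (0.8660, -0.5000) = (0.0000 + 2.4249, 0.0000 + -1.4000) = (2.4249, -1.4000)
link 1: phi[1] = -30 + -70 = -100 deg
  cos(-100 deg) = -0.1736, sin(-100 deg) = -0.9848
  joint[2] = (2.4249, -1.4000) + 6 * (-0.1736, -0.9848) = (2.4249 + -1.0419, -1.4000 + -5.9088) = (1.3830, -7.3088)
link 2: phi[2] = -30 + -70 + 5 = -95 deg
  cos(-95 deg) = -0.0872, sin(-95 deg) = -0.9962
  joint[3] = (1.3830, -7.3088) + 8.4 * (-0.0872, -0.9962) = (1.3830 + -0.7321, -7.3088 + -8.3680) = (0.6509, -15.6769)
link 3: phi[3] = -30 + -70 + 5 + -10 = -105 deg
  cos(-105 deg) = -0.2588, sin(-105 deg) = -0.9659
  joint[4] = (0.6509, -15.6769) + 2.3 * (-0.2588, -0.9659) = (0.6509 + -0.5953, -15.6769 + -2.2216) = (0.0556, -17.8985)
End effector: (0.0556, -17.8985)

Answer: 0.0556 -17.8985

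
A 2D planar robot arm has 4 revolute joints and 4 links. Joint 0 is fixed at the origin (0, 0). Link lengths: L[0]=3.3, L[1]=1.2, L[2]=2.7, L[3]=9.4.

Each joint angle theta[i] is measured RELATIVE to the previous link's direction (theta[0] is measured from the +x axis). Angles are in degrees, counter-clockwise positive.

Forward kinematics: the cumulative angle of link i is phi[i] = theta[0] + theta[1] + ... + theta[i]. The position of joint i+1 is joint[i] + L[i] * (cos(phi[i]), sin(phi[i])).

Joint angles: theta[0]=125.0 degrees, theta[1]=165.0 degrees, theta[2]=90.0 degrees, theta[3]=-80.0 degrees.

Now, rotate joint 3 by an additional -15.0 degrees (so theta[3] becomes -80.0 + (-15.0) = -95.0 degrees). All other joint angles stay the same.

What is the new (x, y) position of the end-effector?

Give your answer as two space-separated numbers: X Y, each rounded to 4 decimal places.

joint[0] = (0.0000, 0.0000)  (base)
link 0: phi[0] = 125 = 125 deg
  cos(125 deg) = -0.5736, sin(125 deg) = 0.8192
  joint[1] = (0.0000, 0.0000) + 3.3 * (-0.5736, 0.8192) = (0.0000 + -1.8928, 0.0000 + 2.7032) = (-1.8928, 2.7032)
link 1: phi[1] = 125 + 165 = 290 deg
  cos(290 deg) = 0.3420, sin(290 deg) = -0.9397
  joint[2] = (-1.8928, 2.7032) + 1.2 * (0.3420, -0.9397) = (-1.8928 + 0.4104, 2.7032 + -1.1276) = (-1.4824, 1.5756)
link 2: phi[2] = 125 + 165 + 90 = 380 deg
  cos(380 deg) = 0.9397, sin(380 deg) = 0.3420
  joint[3] = (-1.4824, 1.5756) + 2.7 * (0.9397, 0.3420) = (-1.4824 + 2.5372, 1.5756 + 0.9235) = (1.0548, 2.4990)
link 3: phi[3] = 125 + 165 + 90 + -95 = 285 deg
  cos(285 deg) = 0.2588, sin(285 deg) = -0.9659
  joint[4] = (1.0548, 2.4990) + 9.4 * (0.2588, -0.9659) = (1.0548 + 2.4329, 2.4990 + -9.0797) = (3.4877, -6.5807)
End effector: (3.4877, -6.5807)

Answer: 3.4877 -6.5807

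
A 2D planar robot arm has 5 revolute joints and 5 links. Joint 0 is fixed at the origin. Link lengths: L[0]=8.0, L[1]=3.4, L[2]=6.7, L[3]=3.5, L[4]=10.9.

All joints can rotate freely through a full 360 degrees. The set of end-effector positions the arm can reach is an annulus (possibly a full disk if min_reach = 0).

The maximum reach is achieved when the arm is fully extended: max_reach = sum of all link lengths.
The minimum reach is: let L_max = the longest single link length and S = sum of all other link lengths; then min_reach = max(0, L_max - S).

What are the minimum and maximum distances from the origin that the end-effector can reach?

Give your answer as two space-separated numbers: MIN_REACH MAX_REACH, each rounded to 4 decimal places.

Answer: 0.0000 32.5000

Derivation:
Link lengths: [8.0, 3.4, 6.7, 3.5, 10.9]
max_reach = 8 + 3.4 + 6.7 + 3.5 + 10.9 = 32.5
L_max = max([8.0, 3.4, 6.7, 3.5, 10.9]) = 10.9
S (sum of others) = 32.5 - 10.9 = 21.6
min_reach = max(0, 10.9 - 21.6) = max(0, -10.7) = 0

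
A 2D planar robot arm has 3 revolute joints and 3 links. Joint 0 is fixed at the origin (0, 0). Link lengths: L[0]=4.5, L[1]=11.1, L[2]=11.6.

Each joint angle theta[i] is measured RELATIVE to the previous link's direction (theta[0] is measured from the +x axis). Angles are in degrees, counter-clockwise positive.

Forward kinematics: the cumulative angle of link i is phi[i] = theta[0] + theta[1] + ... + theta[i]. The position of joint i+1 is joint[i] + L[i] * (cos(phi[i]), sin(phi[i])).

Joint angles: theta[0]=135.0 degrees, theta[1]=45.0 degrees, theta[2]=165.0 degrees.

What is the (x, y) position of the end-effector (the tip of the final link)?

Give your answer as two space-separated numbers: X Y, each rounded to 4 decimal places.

joint[0] = (0.0000, 0.0000)  (base)
link 0: phi[0] = 135 = 135 deg
  cos(135 deg) = -0.7071, sin(135 deg) = 0.7071
  joint[1] = (0.0000, 0.0000) + 4.5 * (-0.7071, 0.7071) = (0.0000 + -3.1820, 0.0000 + 3.1820) = (-3.1820, 3.1820)
link 1: phi[1] = 135 + 45 = 180 deg
  cos(180 deg) = -1.0000, sin(180 deg) = 0.0000
  joint[2] = (-3.1820, 3.1820) + 11.1 * (-1.0000, 0.0000) = (-3.1820 + -11.1000, 3.1820 + 0.0000) = (-14.2820, 3.1820)
link 2: phi[2] = 135 + 45 + 165 = 345 deg
  cos(345 deg) = 0.9659, sin(345 deg) = -0.2588
  joint[3] = (-14.2820, 3.1820) + 11.6 * (0.9659, -0.2588) = (-14.2820 + 11.2047, 3.1820 + -3.0023) = (-3.0772, 0.1797)
End effector: (-3.0772, 0.1797)

Answer: -3.0772 0.1797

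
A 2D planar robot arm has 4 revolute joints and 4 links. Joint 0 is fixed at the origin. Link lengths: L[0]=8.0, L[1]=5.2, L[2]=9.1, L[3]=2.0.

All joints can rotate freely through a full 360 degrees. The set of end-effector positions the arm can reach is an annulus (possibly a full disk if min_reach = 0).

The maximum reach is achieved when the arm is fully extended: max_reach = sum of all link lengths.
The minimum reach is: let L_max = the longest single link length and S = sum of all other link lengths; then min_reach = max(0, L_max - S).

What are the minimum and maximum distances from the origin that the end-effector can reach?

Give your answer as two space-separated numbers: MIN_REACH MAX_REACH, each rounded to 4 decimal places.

Answer: 0.0000 24.3000

Derivation:
Link lengths: [8.0, 5.2, 9.1, 2.0]
max_reach = 8 + 5.2 + 9.1 + 2 = 24.3
L_max = max([8.0, 5.2, 9.1, 2.0]) = 9.1
S (sum of others) = 24.3 - 9.1 = 15.2
min_reach = max(0, 9.1 - 15.2) = max(0, -6.1) = 0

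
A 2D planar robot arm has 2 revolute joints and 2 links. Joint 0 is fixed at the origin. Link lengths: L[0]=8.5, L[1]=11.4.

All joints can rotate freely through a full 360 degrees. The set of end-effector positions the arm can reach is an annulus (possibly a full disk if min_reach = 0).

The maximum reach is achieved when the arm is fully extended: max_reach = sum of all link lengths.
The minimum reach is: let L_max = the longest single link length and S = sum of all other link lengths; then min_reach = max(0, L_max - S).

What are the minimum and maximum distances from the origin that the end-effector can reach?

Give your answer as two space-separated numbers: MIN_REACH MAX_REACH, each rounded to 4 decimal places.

Answer: 2.9000 19.9000

Derivation:
Link lengths: [8.5, 11.4]
max_reach = 8.5 + 11.4 = 19.9
L_max = max([8.5, 11.4]) = 11.4
S (sum of others) = 19.9 - 11.4 = 8.5
min_reach = max(0, 11.4 - 8.5) = max(0, 2.9) = 2.9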